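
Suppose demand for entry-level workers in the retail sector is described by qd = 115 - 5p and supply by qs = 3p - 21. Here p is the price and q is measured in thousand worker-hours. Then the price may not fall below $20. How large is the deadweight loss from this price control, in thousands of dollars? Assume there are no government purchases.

In a free market, 115 - 5p = 3p - 21 gives the equilibrium p* = 17, q* = 30.
Since 20 > 17, the floor is binding.
At p = 20: qd = 115 - 5·20 = 15 and qs = 3·20 - 21 = 39.
Quantity traded falls to 15. At q = 15 the demand price is (115 - 15)/5 = 20 and the supply price is (21 + 15)/3 = 12.
Deadweight loss = ½ · (20 - 12) · (30 - 15) = ½ · 8 · 15 = 60.

60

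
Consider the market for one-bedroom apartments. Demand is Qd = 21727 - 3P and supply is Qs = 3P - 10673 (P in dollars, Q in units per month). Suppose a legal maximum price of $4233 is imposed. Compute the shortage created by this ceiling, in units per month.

Setting quantity demanded equal to quantity supplied, 21727 - 3P = 3P - 10673, gives P* = 5400 and Q* = 5527.
The ceiling of 4233 is below the equilibrium price 5400, so it binds.
At P = 4233: Qd = 21727 - 3·4233 = 9028 and Qs = 3·4233 - 10673 = 2026.
Shortage = Qd - Qs = 9028 - 2026 = 7002.

7002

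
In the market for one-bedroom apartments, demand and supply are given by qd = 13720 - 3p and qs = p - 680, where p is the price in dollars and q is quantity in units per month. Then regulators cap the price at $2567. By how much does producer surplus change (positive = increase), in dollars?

In a free market, 13720 - 3p = p - 680 gives the equilibrium p* = 3600, q* = 2920.
Because the ceiling (2567) lies below the market-clearing price, it is binding.
At p = 2567: qd = 13720 - 3·2567 = 6019 and qs = 2567 - 680 = 1887.
Producer surplus without the control is ½ · (3600 - 680) · 2920 = 4263200.
With the ceiling, producers sell 1887 units at 2567, so PS = ½ · (2567 - 680) · 1887 = 1780384.5.
Change in producer surplus = 1780384.5 - 4263200 = -2482815.5.

-2482815.5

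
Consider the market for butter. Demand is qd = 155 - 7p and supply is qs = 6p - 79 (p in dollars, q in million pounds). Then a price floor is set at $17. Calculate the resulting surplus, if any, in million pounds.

0

Without the control the market clears where 155 - 7p = 6p - 79, i.e. p* = 18 and q* = 29.
The floor of 17 is below the equilibrium price 18, so it is not binding; the market clears at p* = 18, q* = 29.
Since the control does not bind, there is no surplus.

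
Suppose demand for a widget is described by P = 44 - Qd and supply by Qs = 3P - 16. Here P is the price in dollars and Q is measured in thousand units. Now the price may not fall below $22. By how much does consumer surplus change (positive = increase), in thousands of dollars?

-178.5

Rearranging demand gives Qd = 44 - P. In a free market, 44 - P = 3P - 16 gives the equilibrium P* = 15, Q* = 29.
Because the floor (22) lies above the market-clearing price, it is binding.
At P = 22: Qd = 44 - 22 = 22 and Qs = 3·22 - 16 = 50.
Consumer surplus without the control is ½ · (44 - 15) · 29 = 420.5.
With the floor, consumers buy 22 units at 22, so CS = ½ · (44 - 22) · 22 = 242.
Change in consumer surplus = 242 - 420.5 = -178.5.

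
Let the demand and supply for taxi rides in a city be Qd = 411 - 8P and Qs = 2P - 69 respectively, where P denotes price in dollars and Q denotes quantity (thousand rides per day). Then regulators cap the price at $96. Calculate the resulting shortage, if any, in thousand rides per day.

In a free market, 411 - 8P = 2P - 69 gives the equilibrium P* = 48, Q* = 27.
Since 96 is above P* = 48, the ceiling does not bind and the free-market outcome prevails.
Since the control does not bind, there is no shortage.

0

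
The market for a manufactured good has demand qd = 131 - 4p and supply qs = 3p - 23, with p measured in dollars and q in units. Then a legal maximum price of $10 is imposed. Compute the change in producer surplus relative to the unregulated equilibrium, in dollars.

-300

Without the control the market clears where 131 - 4p = 3p - 23, i.e. p* = 22 and q* = 43.
Because the ceiling (10) lies below the market-clearing price, it is binding.
At p = 10: qd = 131 - 4·10 = 91 and qs = 3·10 - 23 = 7.
Producer surplus without the control is ½ · (22 - 23/3) · 43 = 1849/6.
With the ceiling, producers sell 7 units at 10, so PS = ½ · (10 - 23/3) · 7 = 49/6.
Change in producer surplus = 49/6 - 1849/6 = -300.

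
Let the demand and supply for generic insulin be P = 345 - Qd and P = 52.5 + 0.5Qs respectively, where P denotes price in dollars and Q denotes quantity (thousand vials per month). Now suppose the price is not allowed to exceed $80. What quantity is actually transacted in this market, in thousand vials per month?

Rearranging demand gives Qd = 345 - P; rearranging supply gives Qs = 2P - 105. Equilibrium: 345 - P = 2P - 105, so 450 = 3P and P* = 150, Q* = 195.
The ceiling of 80 is below the equilibrium price 150, so it binds.
At P = 80: Qd = 345 - 80 = 265 and Qs = 2·80 - 105 = 55.
The quantity actually transacted is the short side, supply: 55.

55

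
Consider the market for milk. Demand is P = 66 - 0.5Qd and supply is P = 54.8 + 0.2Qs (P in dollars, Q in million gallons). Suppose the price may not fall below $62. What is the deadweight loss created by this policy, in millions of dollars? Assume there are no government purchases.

22.4

Rearranging demand gives Qd = 132 - 2P; rearranging supply gives Qs = 5P - 274. Equilibrium: 132 - 2P = 5P - 274, so 406 = 7P and P* = 58, Q* = 16.
The floor of 62 is above the equilibrium price 58, so it binds.
At P = 62: Qd = 132 - 2·62 = 8 and Qs = 5·62 - 274 = 36.
Quantity traded falls to 8. At Q = 8 the demand price is (132 - 8)/2 = 62 and the supply price is (274 + 8)/5 = 56.4.
Deadweight loss = ½ · (62 - 56.4) · (16 - 8) = ½ · 5.6 · 8 = 22.4.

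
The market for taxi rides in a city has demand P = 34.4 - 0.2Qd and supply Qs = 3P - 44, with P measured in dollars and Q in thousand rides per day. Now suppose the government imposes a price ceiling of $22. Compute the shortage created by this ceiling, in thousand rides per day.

Rearranging demand gives Qd = 172 - 5P. Without the control the market clears where 172 - 5P = 3P - 44, i.e. P* = 27 and Q* = 37.
Since 22 < 27, the ceiling is binding.
At P = 22: Qd = 172 - 5·22 = 62 and Qs = 3·22 - 44 = 22.
Shortage = Qd - Qs = 62 - 22 = 40.

40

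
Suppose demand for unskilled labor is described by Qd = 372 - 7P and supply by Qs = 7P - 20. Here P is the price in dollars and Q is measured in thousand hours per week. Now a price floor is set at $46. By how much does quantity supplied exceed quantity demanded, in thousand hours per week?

In a free market, 372 - 7P = 7P - 20 gives the equilibrium P* = 28, Q* = 176.
Because the floor (46) lies above the market-clearing price, it is binding.
At P = 46: Qd = 372 - 7·46 = 50 and Qs = 7·46 - 20 = 302.
Surplus = Qs - Qd = 302 - 50 = 252.

252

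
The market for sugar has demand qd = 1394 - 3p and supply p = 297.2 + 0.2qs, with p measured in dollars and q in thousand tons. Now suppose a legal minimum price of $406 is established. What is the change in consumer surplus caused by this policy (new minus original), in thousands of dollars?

-11270

Rearranging supply gives qs = 5p - 1486. Equilibrium: 1394 - 3p = 5p - 1486, so 2880 = 8p and p* = 360, q* = 314.
The floor of 406 is above the equilibrium price 360, so it binds.
At p = 406: qd = 1394 - 3·406 = 176 and qs = 5·406 - 1486 = 544.
Consumer surplus without the control is ½ · (1394/3 - 360) · 314 = 49298/3.
With the floor, consumers buy 176 units at 406, so CS = ½ · (1394/3 - 406) · 176 = 15488/3.
Change in consumer surplus = 15488/3 - 49298/3 = -11270.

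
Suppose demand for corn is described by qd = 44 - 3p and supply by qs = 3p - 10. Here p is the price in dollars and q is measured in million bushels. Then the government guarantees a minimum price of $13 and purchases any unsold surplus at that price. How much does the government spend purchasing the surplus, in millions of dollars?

In a free market, 44 - 3p = 3p - 10 gives the equilibrium p* = 9, q* = 17.
The floor of 13 is above the equilibrium price 9, so it binds.
At p = 13: qd = 44 - 3·13 = 5 and qs = 3·13 - 10 = 29.
Surplus = qs - qd = 24.
Government expenditure = surplus × support price = 24 × 13 = 312.

312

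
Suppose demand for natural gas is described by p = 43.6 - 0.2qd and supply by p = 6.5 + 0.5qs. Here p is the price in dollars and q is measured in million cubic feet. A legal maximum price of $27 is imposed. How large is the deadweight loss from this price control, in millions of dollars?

Rearranging demand gives qd = 218 - 5p; rearranging supply gives qs = 2p - 13. Without the control the market clears where 218 - 5p = 2p - 13, i.e. p* = 33 and q* = 53.
Since 27 < 33, the ceiling is binding.
At p = 27: qd = 218 - 5·27 = 83 and qs = 2·27 - 13 = 41.
Quantity traded falls to 41. At q = 41 the demand price is (218 - 41)/5 = 35.4 and the supply price is (13 + 41)/2 = 27.
Deadweight loss = ½ · (35.4 - 27) · (53 - 41) = ½ · 8.4 · 12 = 50.4.

50.4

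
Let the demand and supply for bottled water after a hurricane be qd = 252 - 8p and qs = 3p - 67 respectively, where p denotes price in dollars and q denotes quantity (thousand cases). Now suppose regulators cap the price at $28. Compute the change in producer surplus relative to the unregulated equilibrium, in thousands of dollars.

Equilibrium: 252 - 8p = 3p - 67, so 319 = 11p and p* = 29, q* = 20.
Since 28 < 29, the ceiling is binding.
At p = 28: qd = 252 - 8·28 = 28 and qs = 3·28 - 67 = 17.
Producer surplus without the control is ½ · (29 - 67/3) · 20 = 200/3.
With the ceiling, producers sell 17 units at 28, so PS = ½ · (28 - 67/3) · 17 = 289/6.
Change in producer surplus = 289/6 - 200/3 = -18.5.

-18.5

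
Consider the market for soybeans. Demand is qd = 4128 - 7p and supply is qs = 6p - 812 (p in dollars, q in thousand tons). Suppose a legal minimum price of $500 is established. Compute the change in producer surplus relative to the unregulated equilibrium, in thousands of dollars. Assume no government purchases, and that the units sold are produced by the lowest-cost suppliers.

Setting quantity demanded equal to quantity supplied, 4128 - 7p = 6p - 812, gives p* = 380 and q* = 1468.
Because the floor (500) lies above the market-clearing price, it is binding.
At p = 500: qd = 4128 - 7·500 = 628 and qs = 6·500 - 812 = 2188.
Producer surplus without the control is ½ · (380 - 406/3) · 1468 = 538756/3.
With the floor, 628 units are sold at 500. The supply price at q = 628 is 240, so PS = ½ · [(500 - 406/3) + (500 - 240)] · 628 = 588436/3.
Change in producer surplus = 588436/3 - 538756/3 = 16560.

16560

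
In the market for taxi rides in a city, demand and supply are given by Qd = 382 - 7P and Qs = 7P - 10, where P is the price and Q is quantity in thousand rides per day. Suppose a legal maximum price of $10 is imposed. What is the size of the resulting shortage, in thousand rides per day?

252

Equilibrium: 382 - 7P = 7P - 10, so 392 = 14P and P* = 28, Q* = 186.
Because the ceiling (10) lies below the market-clearing price, it is binding.
At P = 10: Qd = 382 - 7·10 = 312 and Qs = 7·10 - 10 = 60.
Shortage = Qd - Qs = 312 - 60 = 252.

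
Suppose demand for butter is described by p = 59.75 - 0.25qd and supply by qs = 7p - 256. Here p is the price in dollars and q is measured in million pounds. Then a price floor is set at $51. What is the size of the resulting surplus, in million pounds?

Rearranging demand gives qd = 239 - 4p. Equilibrium: 239 - 4p = 7p - 256, so 495 = 11p and p* = 45, q* = 59.
Since 51 > 45, the floor is binding.
At p = 51: qd = 239 - 4·51 = 35 and qs = 7·51 - 256 = 101.
Surplus = qs - qd = 101 - 35 = 66.

66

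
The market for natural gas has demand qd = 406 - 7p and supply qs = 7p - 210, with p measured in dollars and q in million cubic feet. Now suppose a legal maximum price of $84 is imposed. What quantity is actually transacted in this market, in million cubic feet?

Setting quantity demanded equal to quantity supplied, 406 - 7p = 7p - 210, gives p* = 44 and q* = 98.
The ceiling of 84 is above the equilibrium price 44, so it is not binding; the market clears at p* = 44, q* = 98.

98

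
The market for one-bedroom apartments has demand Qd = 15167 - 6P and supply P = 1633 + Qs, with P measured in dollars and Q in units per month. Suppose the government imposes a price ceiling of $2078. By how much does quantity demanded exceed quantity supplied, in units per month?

2254

Rearranging supply gives Qs = P - 1633. Without the control the market clears where 15167 - 6P = P - 1633, i.e. P* = 2400 and Q* = 767.
Since 2078 < 2400, the ceiling is binding.
At P = 2078: Qd = 15167 - 6·2078 = 2699 and Qs = 2078 - 1633 = 445.
Shortage = Qd - Qs = 2699 - 445 = 2254.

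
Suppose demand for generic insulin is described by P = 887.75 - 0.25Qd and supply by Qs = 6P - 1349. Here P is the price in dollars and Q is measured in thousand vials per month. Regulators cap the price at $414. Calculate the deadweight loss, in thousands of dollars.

43320

Rearranging demand gives Qd = 3551 - 4P. In a free market, 3551 - 4P = 6P - 1349 gives the equilibrium P* = 490, Q* = 1591.
Because the ceiling (414) lies below the market-clearing price, it is binding.
At P = 414: Qd = 3551 - 4·414 = 1895 and Qs = 6·414 - 1349 = 1135.
Quantity traded falls to 1135. At Q = 1135 the demand price is (3551 - 1135)/4 = 604 and the supply price is (1349 + 1135)/6 = 414.
Deadweight loss = ½ · (604 - 414) · (1591 - 1135) = ½ · 190 · 456 = 43320.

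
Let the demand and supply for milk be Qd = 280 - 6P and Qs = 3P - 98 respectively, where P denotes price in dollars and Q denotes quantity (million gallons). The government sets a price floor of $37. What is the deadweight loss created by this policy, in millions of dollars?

In a free market, 280 - 6P = 3P - 98 gives the equilibrium P* = 42, Q* = 28.
Since 37 is below P* = 42, the floor does not bind and the free-market outcome prevails.
Since the control does not bind, no trades are prevented and deadweight loss is zero.

0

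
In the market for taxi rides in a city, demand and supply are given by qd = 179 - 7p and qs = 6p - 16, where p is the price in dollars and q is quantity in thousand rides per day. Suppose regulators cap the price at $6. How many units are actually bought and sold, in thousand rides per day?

20

Equilibrium: 179 - 7p = 6p - 16, so 195 = 13p and p* = 15, q* = 74.
The ceiling of 6 is below the equilibrium price 15, so it binds.
At p = 6: qd = 179 - 7·6 = 137 and qs = 6·6 - 16 = 20.
The quantity actually transacted is the short side, supply: 20.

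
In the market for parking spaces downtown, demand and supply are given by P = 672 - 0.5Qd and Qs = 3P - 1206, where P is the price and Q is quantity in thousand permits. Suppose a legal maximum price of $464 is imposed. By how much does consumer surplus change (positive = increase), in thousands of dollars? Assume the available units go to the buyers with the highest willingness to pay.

Rearranging demand gives Qd = 1344 - 2P. Setting quantity demanded equal to quantity supplied, 1344 - 2P = 3P - 1206, gives P* = 510 and Q* = 324.
The ceiling of 464 is below the equilibrium price 510, so it binds.
At P = 464: Qd = 1344 - 2·464 = 416 and Qs = 3·464 - 1206 = 186.
Consumer surplus without the control is ½ · (672 - 510) · 324 = 26244.
With the ceiling, 186 units are sold at 464 (assume they go to the highest-value buyers). The demand price at Q = 186 is 579, so CS = ½ · [(672 - 464) + (579 - 464)] · 186 = 30039.
Change in consumer surplus = 30039 - 26244 = 3795.

3795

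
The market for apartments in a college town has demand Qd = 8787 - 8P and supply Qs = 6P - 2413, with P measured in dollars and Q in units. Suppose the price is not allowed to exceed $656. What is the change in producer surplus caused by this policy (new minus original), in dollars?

Setting quantity demanded equal to quantity supplied, 8787 - 8P = 6P - 2413, gives P* = 800 and Q* = 2387.
The ceiling of 656 is below the equilibrium price 800, so it binds.
At P = 656: Qd = 8787 - 8·656 = 3539 and Qs = 6·656 - 2413 = 1523.
Producer surplus without the control is ½ · (800 - 2413/6) · 2387 = 5697769/12.
With the ceiling, producers sell 1523 units at 656, so PS = ½ · (656 - 2413/6) · 1523 = 2319529/12.
Change in producer surplus = 2319529/12 - 5697769/12 = -281520.

-281520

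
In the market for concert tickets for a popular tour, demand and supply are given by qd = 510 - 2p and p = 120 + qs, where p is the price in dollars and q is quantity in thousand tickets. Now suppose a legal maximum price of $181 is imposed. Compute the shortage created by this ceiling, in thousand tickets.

Rearranging supply gives qs = p - 120. Setting quantity demanded equal to quantity supplied, 510 - 2p = p - 120, gives p* = 210 and q* = 90.
The ceiling of 181 is below the equilibrium price 210, so it binds.
At p = 181: qd = 510 - 2·181 = 148 and qs = 181 - 120 = 61.
Shortage = qd - qs = 148 - 61 = 87.

87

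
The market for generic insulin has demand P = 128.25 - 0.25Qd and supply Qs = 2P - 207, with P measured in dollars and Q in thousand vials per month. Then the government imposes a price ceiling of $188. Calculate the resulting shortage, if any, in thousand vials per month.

0

Rearranging demand gives Qd = 513 - 4P. In a free market, 513 - 4P = 2P - 207 gives the equilibrium P* = 120, Q* = 33.
The ceiling of 188 is above the equilibrium price 120, so it is not binding; the market clears at P* = 120, Q* = 33.
Since the control does not bind, there is no shortage.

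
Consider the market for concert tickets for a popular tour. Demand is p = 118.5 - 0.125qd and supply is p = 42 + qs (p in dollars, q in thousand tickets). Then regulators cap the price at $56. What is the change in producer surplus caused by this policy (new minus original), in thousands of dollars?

-2214

Rearranging demand gives qd = 948 - 8p; rearranging supply gives qs = p - 42. Equilibrium: 948 - 8p = p - 42, so 990 = 9p and p* = 110, q* = 68.
Because the ceiling (56) lies below the market-clearing price, it is binding.
At p = 56: qd = 948 - 8·56 = 500 and qs = 56 - 42 = 14.
Producer surplus without the control is ½ · (110 - 42) · 68 = 2312.
With the ceiling, producers sell 14 units at 56, so PS = ½ · (56 - 42) · 14 = 98.
Change in producer surplus = 98 - 2312 = -2214.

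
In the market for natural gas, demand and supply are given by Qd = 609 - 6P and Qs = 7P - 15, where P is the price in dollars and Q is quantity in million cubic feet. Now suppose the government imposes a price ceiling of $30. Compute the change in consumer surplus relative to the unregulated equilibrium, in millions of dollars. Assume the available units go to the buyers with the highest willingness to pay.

In a free market, 609 - 6P = 7P - 15 gives the equilibrium P* = 48, Q* = 321.
Because the ceiling (30) lies below the market-clearing price, it is binding.
At P = 30: Qd = 609 - 6·30 = 429 and Qs = 7·30 - 15 = 195.
Consumer surplus without the control is ½ · (101.5 - 48) · 321 = 8586.75.
With the ceiling, 195 units are sold at 30 (assume they go to the highest-value buyers). The demand price at Q = 195 is 69, so CS = ½ · [(101.5 - 30) + (69 - 30)] · 195 = 10773.75.
Change in consumer surplus = 10773.75 - 8586.75 = 2187.

2187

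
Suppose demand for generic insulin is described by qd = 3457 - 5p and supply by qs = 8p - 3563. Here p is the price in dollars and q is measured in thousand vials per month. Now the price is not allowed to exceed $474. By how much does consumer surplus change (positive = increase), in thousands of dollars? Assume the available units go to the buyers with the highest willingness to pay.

Without the control the market clears where 3457 - 5p = 8p - 3563, i.e. p* = 540 and q* = 757.
Since 474 < 540, the ceiling is binding.
At p = 474: qd = 3457 - 5·474 = 1087 and qs = 8·474 - 3563 = 229.
Consumer surplus without the control is ½ · (691.4 - 540) · 757 = 57304.9.
With the ceiling, 229 units are sold at 474 (assume they go to the highest-value buyers). The demand price at q = 229 is 645.6, so CS = ½ · [(691.4 - 474) + (645.6 - 474)] · 229 = 44540.5.
Change in consumer surplus = 44540.5 - 57304.9 = -12764.4.

-12764.4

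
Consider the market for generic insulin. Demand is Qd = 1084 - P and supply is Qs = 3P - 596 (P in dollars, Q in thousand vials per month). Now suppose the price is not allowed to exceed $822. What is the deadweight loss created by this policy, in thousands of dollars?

Setting quantity demanded equal to quantity supplied, 1084 - P = 3P - 596, gives P* = 420 and Q* = 664.
The ceiling of 822 is above the equilibrium price 420, so it is not binding; the market clears at P* = 420, Q* = 664.
Since the control does not bind, no trades are prevented and deadweight loss is zero.

0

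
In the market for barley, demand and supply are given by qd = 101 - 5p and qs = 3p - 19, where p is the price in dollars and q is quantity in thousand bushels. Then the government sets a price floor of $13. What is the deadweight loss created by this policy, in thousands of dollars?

Equilibrium: 101 - 5p = 3p - 19, so 120 = 8p and p* = 15, q* = 26.
The floor of 13 is below the equilibrium price 15, so it is not binding; the market clears at p* = 15, q* = 26.
Since the control does not bind, no trades are prevented and deadweight loss is zero.

0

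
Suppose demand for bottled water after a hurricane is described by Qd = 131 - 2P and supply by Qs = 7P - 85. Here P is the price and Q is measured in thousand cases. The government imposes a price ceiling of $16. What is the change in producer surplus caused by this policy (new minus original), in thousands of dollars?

In a free market, 131 - 2P = 7P - 85 gives the equilibrium P* = 24, Q* = 83.
The ceiling of 16 is below the equilibrium price 24, so it binds.
At P = 16: Qd = 131 - 2·16 = 99 and Qs = 7·16 - 85 = 27.
Producer surplus without the control is ½ · (24 - 85/7) · 83 = 6889/14.
With the ceiling, producers sell 27 units at 16, so PS = ½ · (16 - 85/7) · 27 = 729/14.
Change in producer surplus = 729/14 - 6889/14 = -440.

-440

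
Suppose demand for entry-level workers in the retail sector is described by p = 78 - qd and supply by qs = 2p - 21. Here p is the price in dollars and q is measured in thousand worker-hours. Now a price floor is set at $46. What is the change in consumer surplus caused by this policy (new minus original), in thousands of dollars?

Rearranging demand gives qd = 78 - p. Setting quantity demanded equal to quantity supplied, 78 - p = 2p - 21, gives p* = 33 and q* = 45.
Since 46 > 33, the floor is binding.
At p = 46: qd = 78 - 46 = 32 and qs = 2·46 - 21 = 71.
Consumer surplus without the control is ½ · (78 - 33) · 45 = 1012.5.
With the floor, consumers buy 32 units at 46, so CS = ½ · (78 - 46) · 32 = 512.
Change in consumer surplus = 512 - 1012.5 = -500.5.

-500.5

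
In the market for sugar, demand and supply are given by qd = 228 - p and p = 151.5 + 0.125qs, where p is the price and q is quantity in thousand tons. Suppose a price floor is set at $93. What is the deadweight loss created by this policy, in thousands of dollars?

0

Rearranging supply gives qs = 8p - 1212. Without the control the market clears where 228 - p = 8p - 1212, i.e. p* = 160 and q* = 68.
Since 93 is below p* = 160, the floor does not bind and the free-market outcome prevails.
Since the control does not bind, no trades are prevented and deadweight loss is zero.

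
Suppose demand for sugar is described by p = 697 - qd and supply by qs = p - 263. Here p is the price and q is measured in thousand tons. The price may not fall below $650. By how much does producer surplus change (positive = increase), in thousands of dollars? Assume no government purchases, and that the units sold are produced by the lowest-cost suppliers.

Rearranging demand gives qd = 697 - p. Setting quantity demanded equal to quantity supplied, 697 - p = p - 263, gives p* = 480 and q* = 217.
The floor of 650 is above the equilibrium price 480, so it binds.
At p = 650: qd = 697 - 650 = 47 and qs = 650 - 263 = 387.
Producer surplus without the control is ½ · (480 - 263) · 217 = 23544.5.
With the floor, 47 units are sold at 650. The supply price at q = 47 is 310, so PS = ½ · [(650 - 263) + (650 - 310)] · 47 = 17084.5.
Change in producer surplus = 17084.5 - 23544.5 = -6460.

-6460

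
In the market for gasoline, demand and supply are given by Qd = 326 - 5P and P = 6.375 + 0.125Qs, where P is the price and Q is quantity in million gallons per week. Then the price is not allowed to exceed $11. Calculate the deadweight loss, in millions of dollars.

3369.6

Rearranging supply gives Qs = 8P - 51. Without the control the market clears where 326 - 5P = 8P - 51, i.e. P* = 29 and Q* = 181.
Because the ceiling (11) lies below the market-clearing price, it is binding.
At P = 11: Qd = 326 - 5·11 = 271 and Qs = 8·11 - 51 = 37.
Quantity traded falls to 37. At Q = 37 the demand price is (326 - 37)/5 = 57.8 and the supply price is (51 + 37)/8 = 11.
Deadweight loss = ½ · (57.8 - 11) · (181 - 37) = ½ · 46.8 · 144 = 3369.6.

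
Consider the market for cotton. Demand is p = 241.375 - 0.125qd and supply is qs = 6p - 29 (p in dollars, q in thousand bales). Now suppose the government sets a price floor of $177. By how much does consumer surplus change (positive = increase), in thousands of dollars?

-24531

Rearranging demand gives qd = 1931 - 8p. Equilibrium: 1931 - 8p = 6p - 29, so 1960 = 14p and p* = 140, q* = 811.
Because the floor (177) lies above the market-clearing price, it is binding.
At p = 177: qd = 1931 - 8·177 = 515 and qs = 6·177 - 29 = 1033.
Consumer surplus without the control is ½ · (241.375 - 140) · 811 = 41107.5625.
With the floor, consumers buy 515 units at 177, so CS = ½ · (241.375 - 177) · 515 = 16576.5625.
Change in consumer surplus = 16576.5625 - 41107.5625 = -24531.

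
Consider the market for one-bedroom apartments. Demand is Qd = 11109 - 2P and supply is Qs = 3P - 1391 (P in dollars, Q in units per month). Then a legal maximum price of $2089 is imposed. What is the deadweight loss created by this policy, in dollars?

Equilibrium: 11109 - 2P = 3P - 1391, so 12500 = 5P and P* = 2500, Q* = 6109.
Since 2089 < 2500, the ceiling is binding.
At P = 2089: Qd = 11109 - 2·2089 = 6931 and Qs = 3·2089 - 1391 = 4876.
Quantity traded falls to 4876. At Q = 4876 the demand price is (11109 - 4876)/2 = 3116.5 and the supply price is (1391 + 4876)/3 = 2089.
Deadweight loss = ½ · (3116.5 - 2089) · (6109 - 4876) = ½ · 1027.5 · 1233 = 633453.75.

633453.75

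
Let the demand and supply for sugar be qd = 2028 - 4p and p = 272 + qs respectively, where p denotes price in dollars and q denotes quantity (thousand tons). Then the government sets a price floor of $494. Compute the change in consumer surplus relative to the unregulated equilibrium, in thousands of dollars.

Rearranging supply gives qs = p - 272. Setting quantity demanded equal to quantity supplied, 2028 - 4p = p - 272, gives p* = 460 and q* = 188.
Because the floor (494) lies above the market-clearing price, it is binding.
At p = 494: qd = 2028 - 4·494 = 52 and qs = 494 - 272 = 222.
Consumer surplus without the control is ½ · (507 - 460) · 188 = 4418.
With the floor, consumers buy 52 units at 494, so CS = ½ · (507 - 494) · 52 = 338.
Change in consumer surplus = 338 - 4418 = -4080.

-4080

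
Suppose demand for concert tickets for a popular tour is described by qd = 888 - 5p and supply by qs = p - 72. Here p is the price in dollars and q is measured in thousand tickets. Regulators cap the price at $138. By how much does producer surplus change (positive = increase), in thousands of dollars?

-1694

Setting quantity demanded equal to quantity supplied, 888 - 5p = p - 72, gives p* = 160 and q* = 88.
The ceiling of 138 is below the equilibrium price 160, so it binds.
At p = 138: qd = 888 - 5·138 = 198 and qs = 138 - 72 = 66.
Producer surplus without the control is ½ · (160 - 72) · 88 = 3872.
With the ceiling, producers sell 66 units at 138, so PS = ½ · (138 - 72) · 66 = 2178.
Change in producer surplus = 2178 - 3872 = -1694.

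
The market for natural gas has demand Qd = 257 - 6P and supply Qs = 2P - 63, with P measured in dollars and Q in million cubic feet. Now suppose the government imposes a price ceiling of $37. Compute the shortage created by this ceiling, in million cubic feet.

Equilibrium: 257 - 6P = 2P - 63, so 320 = 8P and P* = 40, Q* = 17.
The ceiling of 37 is below the equilibrium price 40, so it binds.
At P = 37: Qd = 257 - 6·37 = 35 and Qs = 2·37 - 63 = 11.
Shortage = Qd - Qs = 35 - 11 = 24.

24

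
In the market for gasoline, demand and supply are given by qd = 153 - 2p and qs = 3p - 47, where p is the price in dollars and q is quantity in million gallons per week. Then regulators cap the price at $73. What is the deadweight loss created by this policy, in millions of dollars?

0

Without the control the market clears where 153 - 2p = 3p - 47, i.e. p* = 40 and q* = 73.
The ceiling of 73 is above the equilibrium price 40, so it is not binding; the market clears at p* = 40, q* = 73.
Since the control does not bind, no trades are prevented and deadweight loss is zero.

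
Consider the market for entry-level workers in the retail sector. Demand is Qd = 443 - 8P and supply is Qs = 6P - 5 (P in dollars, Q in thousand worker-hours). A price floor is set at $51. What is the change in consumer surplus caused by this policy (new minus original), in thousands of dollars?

-2109

Equilibrium: 443 - 8P = 6P - 5, so 448 = 14P and P* = 32, Q* = 187.
The floor of 51 is above the equilibrium price 32, so it binds.
At P = 51: Qd = 443 - 8·51 = 35 and Qs = 6·51 - 5 = 301.
Consumer surplus without the control is ½ · (55.375 - 32) · 187 = 2185.5625.
With the floor, consumers buy 35 units at 51, so CS = ½ · (55.375 - 51) · 35 = 76.5625.
Change in consumer surplus = 76.5625 - 2185.5625 = -2109.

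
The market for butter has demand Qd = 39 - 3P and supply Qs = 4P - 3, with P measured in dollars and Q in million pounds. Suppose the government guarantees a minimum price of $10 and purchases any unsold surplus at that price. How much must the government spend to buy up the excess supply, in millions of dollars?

In a free market, 39 - 3P = 4P - 3 gives the equilibrium P* = 6, Q* = 21.
The floor of 10 is above the equilibrium price 6, so it binds.
At P = 10: Qd = 39 - 3·10 = 9 and Qs = 4·10 - 3 = 37.
Surplus = Qs - Qd = 28.
Government expenditure = surplus × support price = 28 × 10 = 280.

280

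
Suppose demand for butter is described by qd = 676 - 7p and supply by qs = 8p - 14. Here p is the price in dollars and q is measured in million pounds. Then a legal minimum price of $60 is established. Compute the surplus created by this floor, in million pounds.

In a free market, 676 - 7p = 8p - 14 gives the equilibrium p* = 46, q* = 354.
The floor of 60 is above the equilibrium price 46, so it binds.
At p = 60: qd = 676 - 7·60 = 256 and qs = 8·60 - 14 = 466.
Surplus = qs - qd = 466 - 256 = 210.

210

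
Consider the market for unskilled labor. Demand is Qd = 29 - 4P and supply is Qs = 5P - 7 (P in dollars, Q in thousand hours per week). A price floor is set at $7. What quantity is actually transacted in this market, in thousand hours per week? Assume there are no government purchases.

In a free market, 29 - 4P = 5P - 7 gives the equilibrium P* = 4, Q* = 13.
Because the floor (7) lies above the market-clearing price, it is binding.
At P = 7: Qd = 29 - 4·7 = 1 and Qs = 5·7 - 7 = 28.
The quantity actually transacted is the short side, demand: 1.

1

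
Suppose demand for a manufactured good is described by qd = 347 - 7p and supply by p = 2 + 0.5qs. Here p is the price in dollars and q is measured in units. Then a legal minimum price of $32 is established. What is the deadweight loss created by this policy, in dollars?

Rearranging supply gives qs = 2p - 4. Setting quantity demanded equal to quantity supplied, 347 - 7p = 2p - 4, gives p* = 39 and q* = 74.
Since 32 is below p* = 39, the floor does not bind and the free-market outcome prevails.
Since the control does not bind, no trades are prevented and deadweight loss is zero.

0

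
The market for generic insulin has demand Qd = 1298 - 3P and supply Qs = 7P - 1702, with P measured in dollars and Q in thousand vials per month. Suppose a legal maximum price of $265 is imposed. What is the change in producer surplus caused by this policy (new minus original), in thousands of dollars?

Equilibrium: 1298 - 3P = 7P - 1702, so 3000 = 10P and P* = 300, Q* = 398.
Since 265 < 300, the ceiling is binding.
At P = 265: Qd = 1298 - 3·265 = 503 and Qs = 7·265 - 1702 = 153.
Producer surplus without the control is ½ · (300 - 1702/7) · 398 = 79202/7.
With the ceiling, producers sell 153 units at 265, so PS = ½ · (265 - 1702/7) · 153 = 23409/14.
Change in producer surplus = 23409/14 - 79202/7 = -9642.5.

-9642.5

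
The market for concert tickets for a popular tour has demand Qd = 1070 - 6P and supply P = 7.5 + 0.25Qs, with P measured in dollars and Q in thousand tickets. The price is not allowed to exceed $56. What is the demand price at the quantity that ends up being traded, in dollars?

146

Rearranging supply gives Qs = 4P - 30. Without the control the market clears where 1070 - 6P = 4P - 30, i.e. P* = 110 and Q* = 410.
Because the ceiling (56) lies below the market-clearing price, it is binding.
At P = 56: Qd = 1070 - 6·56 = 734 and Qs = 4·56 - 30 = 194.
Only 194 units reach the market. On the demand curve, the marginal buyer's willingness to pay at Q = 194 is (1070 - 194)/6 = 146.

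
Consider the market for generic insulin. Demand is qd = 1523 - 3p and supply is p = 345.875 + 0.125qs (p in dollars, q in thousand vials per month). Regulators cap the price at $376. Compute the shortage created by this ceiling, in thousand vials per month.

154

Rearranging supply gives qs = 8p - 2767. In a free market, 1523 - 3p = 8p - 2767 gives the equilibrium p* = 390, q* = 353.
Since 376 < 390, the ceiling is binding.
At p = 376: qd = 1523 - 3·376 = 395 and qs = 8·376 - 2767 = 241.
Shortage = qd - qs = 395 - 241 = 154.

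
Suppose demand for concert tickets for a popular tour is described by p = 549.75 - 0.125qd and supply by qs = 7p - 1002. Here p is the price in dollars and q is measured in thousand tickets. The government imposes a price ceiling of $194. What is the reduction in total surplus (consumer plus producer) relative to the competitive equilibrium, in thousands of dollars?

Rearranging demand gives qd = 4398 - 8p. In a free market, 4398 - 8p = 7p - 1002 gives the equilibrium p* = 360, q* = 1518.
Since 194 < 360, the ceiling is binding.
At p = 194: qd = 4398 - 8·194 = 2846 and qs = 7·194 - 1002 = 356.
Quantity traded falls to 356. At q = 356 the demand price is (4398 - 356)/8 = 505.25 and the supply price is (1002 + 356)/7 = 194.
Deadweight loss = ½ · (505.25 - 194) · (1518 - 356) = ½ · 311.25 · 1162 = 180836.25.

180836.25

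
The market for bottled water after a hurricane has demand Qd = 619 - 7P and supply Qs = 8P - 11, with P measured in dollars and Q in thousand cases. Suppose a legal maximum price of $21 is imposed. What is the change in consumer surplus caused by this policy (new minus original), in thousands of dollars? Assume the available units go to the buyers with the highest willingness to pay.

Equilibrium: 619 - 7P = 8P - 11, so 630 = 15P and P* = 42, Q* = 325.
The ceiling of 21 is below the equilibrium price 42, so it binds.
At P = 21: Qd = 619 - 7·21 = 472 and Qs = 8·21 - 11 = 157.
Consumer surplus without the control is ½ · (619/7 - 42) · 325 = 105625/14.
With the ceiling, 157 units are sold at 21 (assume they go to the highest-value buyers). The demand price at Q = 157 is 66, so CS = ½ · [(619/7 - 21) + (66 - 21)] · 157 = 123559/14.
Change in consumer surplus = 123559/14 - 105625/14 = 1281.

1281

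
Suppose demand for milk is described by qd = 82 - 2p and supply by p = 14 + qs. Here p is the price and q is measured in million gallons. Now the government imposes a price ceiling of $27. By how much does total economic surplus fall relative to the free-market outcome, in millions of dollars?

18.75

Rearranging supply gives qs = p - 14. Equilibrium: 82 - 2p = p - 14, so 96 = 3p and p* = 32, q* = 18.
Because the ceiling (27) lies below the market-clearing price, it is binding.
At p = 27: qd = 82 - 2·27 = 28 and qs = 27 - 14 = 13.
Quantity traded falls to 13. At q = 13 the demand price is (82 - 13)/2 = 34.5 and the supply price is 14 + 13 = 27.
Deadweight loss = ½ · (34.5 - 27) · (18 - 13) = ½ · 7.5 · 5 = 18.75.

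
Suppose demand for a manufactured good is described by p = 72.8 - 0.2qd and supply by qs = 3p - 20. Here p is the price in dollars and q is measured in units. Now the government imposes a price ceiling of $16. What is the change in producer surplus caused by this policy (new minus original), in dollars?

-2432

Rearranging demand gives qd = 364 - 5p. In a free market, 364 - 5p = 3p - 20 gives the equilibrium p* = 48, q* = 124.
Because the ceiling (16) lies below the market-clearing price, it is binding.
At p = 16: qd = 364 - 5·16 = 284 and qs = 3·16 - 20 = 28.
Producer surplus without the control is ½ · (48 - 20/3) · 124 = 7688/3.
With the ceiling, producers sell 28 units at 16, so PS = ½ · (16 - 20/3) · 28 = 392/3.
Change in producer surplus = 392/3 - 7688/3 = -2432.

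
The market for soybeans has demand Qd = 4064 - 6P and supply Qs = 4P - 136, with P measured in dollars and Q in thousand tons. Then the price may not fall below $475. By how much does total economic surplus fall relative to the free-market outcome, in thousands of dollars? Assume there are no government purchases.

Without the control the market clears where 4064 - 6P = 4P - 136, i.e. P* = 420 and Q* = 1544.
Because the floor (475) lies above the market-clearing price, it is binding.
At P = 475: Qd = 4064 - 6·475 = 1214 and Qs = 4·475 - 136 = 1764.
Quantity traded falls to 1214. At Q = 1214 the demand price is (4064 - 1214)/6 = 475 and the supply price is (136 + 1214)/4 = 337.5.
Deadweight loss = ½ · (475 - 337.5) · (1544 - 1214) = ½ · 137.5 · 330 = 22687.5.

22687.5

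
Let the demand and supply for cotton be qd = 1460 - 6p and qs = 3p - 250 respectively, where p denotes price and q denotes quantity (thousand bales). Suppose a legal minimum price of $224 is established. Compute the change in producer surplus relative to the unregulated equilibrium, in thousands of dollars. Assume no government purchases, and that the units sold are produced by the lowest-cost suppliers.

Equilibrium: 1460 - 6p = 3p - 250, so 1710 = 9p and p* = 190, q* = 320.
Since 224 > 190, the floor is binding.
At p = 224: qd = 1460 - 6·224 = 116 and qs = 3·224 - 250 = 422.
Producer surplus without the control is ½ · (190 - 250/3) · 320 = 51200/3.
With the floor, 116 units are sold at 224. The supply price at q = 116 is 122, so PS = ½ · [(224 - 250/3) + (224 - 122)] · 116 = 42224/3.
Change in producer surplus = 42224/3 - 51200/3 = -2992.

-2992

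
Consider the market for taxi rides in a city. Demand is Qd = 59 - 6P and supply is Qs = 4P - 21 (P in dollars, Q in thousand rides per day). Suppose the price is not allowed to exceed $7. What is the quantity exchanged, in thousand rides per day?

7

Equilibrium: 59 - 6P = 4P - 21, so 80 = 10P and P* = 8, Q* = 11.
Because the ceiling (7) lies below the market-clearing price, it is binding.
At P = 7: Qd = 59 - 6·7 = 17 and Qs = 4·7 - 21 = 7.
The quantity actually transacted is the short side, supply: 7.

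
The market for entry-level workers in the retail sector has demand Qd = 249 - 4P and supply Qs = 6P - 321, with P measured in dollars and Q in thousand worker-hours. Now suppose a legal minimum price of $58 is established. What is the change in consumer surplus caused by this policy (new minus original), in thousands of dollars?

-19

Equilibrium: 249 - 4P = 6P - 321, so 570 = 10P and P* = 57, Q* = 21.
The floor of 58 is above the equilibrium price 57, so it binds.
At P = 58: Qd = 249 - 4·58 = 17 and Qs = 6·58 - 321 = 27.
Consumer surplus without the control is ½ · (62.25 - 57) · 21 = 55.125.
With the floor, consumers buy 17 units at 58, so CS = ½ · (62.25 - 58) · 17 = 36.125.
Change in consumer surplus = 36.125 - 55.125 = -19.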